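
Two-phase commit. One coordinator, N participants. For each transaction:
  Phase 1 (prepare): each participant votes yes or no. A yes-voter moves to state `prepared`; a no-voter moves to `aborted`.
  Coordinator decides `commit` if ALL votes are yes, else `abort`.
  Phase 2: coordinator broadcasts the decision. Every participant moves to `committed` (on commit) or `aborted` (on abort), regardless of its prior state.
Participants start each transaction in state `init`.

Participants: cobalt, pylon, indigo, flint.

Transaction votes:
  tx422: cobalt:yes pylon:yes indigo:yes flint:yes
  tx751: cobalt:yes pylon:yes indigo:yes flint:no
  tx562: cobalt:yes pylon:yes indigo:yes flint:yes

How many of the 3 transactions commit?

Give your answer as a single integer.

tx422: all yes -> commit (commits=1)
tx751: no from flint -> abort (commits=1)
tx562: all yes -> commit (commits=2)

Answer: 2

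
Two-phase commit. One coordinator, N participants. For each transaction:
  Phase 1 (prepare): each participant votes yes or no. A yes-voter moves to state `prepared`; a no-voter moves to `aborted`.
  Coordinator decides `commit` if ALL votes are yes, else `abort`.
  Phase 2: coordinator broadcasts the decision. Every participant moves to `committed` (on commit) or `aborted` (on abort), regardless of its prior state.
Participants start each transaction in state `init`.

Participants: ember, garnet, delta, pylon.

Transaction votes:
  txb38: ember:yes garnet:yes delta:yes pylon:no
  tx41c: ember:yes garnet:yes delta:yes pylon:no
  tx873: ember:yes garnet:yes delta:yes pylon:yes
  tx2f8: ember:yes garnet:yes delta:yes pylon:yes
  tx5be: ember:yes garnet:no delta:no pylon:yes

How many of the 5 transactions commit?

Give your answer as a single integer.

txb38: no from pylon -> abort (commits=0)
tx41c: no from pylon -> abort (commits=0)
tx873: all yes -> commit (commits=1)
tx2f8: all yes -> commit (commits=2)
tx5be: no from garnet, delta -> abort (commits=2)

Answer: 2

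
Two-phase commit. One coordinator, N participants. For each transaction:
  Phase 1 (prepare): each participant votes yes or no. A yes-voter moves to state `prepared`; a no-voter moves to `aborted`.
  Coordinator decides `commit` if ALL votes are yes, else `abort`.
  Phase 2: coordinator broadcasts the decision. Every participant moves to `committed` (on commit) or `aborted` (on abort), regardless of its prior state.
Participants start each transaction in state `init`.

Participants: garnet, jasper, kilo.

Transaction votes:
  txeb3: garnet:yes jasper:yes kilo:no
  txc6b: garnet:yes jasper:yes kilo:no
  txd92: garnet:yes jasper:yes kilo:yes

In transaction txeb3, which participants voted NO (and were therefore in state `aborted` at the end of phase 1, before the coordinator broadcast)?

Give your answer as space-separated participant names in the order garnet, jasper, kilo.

Txn txeb3 phase 1: garnet yes -> prepared; jasper yes -> prepared; kilo no -> aborted

Answer: kilo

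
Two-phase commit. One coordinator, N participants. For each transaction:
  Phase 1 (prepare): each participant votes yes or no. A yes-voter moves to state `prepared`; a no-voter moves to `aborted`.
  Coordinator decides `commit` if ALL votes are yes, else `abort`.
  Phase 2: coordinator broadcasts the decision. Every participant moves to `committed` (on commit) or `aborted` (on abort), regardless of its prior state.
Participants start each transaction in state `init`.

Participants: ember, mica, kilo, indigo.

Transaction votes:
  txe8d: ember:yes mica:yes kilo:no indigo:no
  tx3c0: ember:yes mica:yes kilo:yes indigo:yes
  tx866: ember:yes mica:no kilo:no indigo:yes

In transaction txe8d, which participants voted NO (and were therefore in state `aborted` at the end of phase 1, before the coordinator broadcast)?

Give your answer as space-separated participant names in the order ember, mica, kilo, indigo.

Answer: kilo indigo

Derivation:
Txn txe8d phase 1: ember yes -> prepared; mica yes -> prepared; kilo no -> aborted; indigo no -> aborted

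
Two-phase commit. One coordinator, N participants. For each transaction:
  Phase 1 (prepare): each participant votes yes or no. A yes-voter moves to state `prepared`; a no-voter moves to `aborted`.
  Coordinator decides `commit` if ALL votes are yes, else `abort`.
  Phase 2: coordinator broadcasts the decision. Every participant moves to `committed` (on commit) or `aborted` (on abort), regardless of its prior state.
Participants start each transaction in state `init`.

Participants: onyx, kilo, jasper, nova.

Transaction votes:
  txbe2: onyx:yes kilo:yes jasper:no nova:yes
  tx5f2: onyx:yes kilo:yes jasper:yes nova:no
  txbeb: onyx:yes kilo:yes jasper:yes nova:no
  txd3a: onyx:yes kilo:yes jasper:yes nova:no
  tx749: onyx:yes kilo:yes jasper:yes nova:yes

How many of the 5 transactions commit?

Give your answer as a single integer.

txbe2: no from jasper -> abort (commits=0)
tx5f2: no from nova -> abort (commits=0)
txbeb: no from nova -> abort (commits=0)
txd3a: no from nova -> abort (commits=0)
tx749: all yes -> commit (commits=1)

Answer: 1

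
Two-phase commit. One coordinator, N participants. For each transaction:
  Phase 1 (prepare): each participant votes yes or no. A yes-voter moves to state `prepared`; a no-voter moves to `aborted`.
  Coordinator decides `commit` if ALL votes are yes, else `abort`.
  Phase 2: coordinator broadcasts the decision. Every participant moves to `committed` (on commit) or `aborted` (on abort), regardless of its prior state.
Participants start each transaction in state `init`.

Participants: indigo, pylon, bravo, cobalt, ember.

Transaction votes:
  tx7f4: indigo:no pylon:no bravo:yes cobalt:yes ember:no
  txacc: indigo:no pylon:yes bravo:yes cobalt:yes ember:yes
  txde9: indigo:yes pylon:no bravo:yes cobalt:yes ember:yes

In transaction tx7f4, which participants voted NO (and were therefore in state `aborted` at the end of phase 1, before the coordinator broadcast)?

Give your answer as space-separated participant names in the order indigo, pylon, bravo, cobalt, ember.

Answer: indigo pylon ember

Derivation:
Txn tx7f4 phase 1: indigo no -> aborted; pylon no -> aborted; bravo yes -> prepared; cobalt yes -> prepared; ember no -> aborted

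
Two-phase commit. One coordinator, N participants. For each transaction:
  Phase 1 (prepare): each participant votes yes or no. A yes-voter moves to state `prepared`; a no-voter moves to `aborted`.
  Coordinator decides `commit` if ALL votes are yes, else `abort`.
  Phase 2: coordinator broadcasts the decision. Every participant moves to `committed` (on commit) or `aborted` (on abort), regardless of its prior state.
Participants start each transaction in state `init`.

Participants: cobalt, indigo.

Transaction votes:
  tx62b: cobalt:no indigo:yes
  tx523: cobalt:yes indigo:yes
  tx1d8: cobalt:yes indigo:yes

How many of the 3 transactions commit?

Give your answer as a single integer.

Answer: 2

Derivation:
tx62b: no from cobalt -> abort (commits=0)
tx523: all yes -> commit (commits=1)
tx1d8: all yes -> commit (commits=2)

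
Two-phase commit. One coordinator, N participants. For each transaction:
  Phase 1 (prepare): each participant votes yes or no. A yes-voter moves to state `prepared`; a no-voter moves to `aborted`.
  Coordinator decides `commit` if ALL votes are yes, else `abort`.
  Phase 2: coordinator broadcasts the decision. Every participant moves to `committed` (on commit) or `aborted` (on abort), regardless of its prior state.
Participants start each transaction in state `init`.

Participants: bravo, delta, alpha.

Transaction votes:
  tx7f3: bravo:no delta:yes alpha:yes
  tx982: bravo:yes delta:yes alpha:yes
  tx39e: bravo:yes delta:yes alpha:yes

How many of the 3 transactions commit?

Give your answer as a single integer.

tx7f3: no from bravo -> abort (commits=0)
tx982: all yes -> commit (commits=1)
tx39e: all yes -> commit (commits=2)

Answer: 2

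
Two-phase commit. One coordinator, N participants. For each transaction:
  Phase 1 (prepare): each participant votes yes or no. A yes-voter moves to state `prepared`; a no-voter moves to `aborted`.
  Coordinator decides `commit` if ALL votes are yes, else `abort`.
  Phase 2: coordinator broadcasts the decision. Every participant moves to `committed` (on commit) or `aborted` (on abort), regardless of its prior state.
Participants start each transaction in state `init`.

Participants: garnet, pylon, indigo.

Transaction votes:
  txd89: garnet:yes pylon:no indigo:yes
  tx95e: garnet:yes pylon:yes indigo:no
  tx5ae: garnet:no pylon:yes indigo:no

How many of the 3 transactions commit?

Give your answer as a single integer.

txd89: no from pylon -> abort (commits=0)
tx95e: no from indigo -> abort (commits=0)
tx5ae: no from garnet, indigo -> abort (commits=0)

Answer: 0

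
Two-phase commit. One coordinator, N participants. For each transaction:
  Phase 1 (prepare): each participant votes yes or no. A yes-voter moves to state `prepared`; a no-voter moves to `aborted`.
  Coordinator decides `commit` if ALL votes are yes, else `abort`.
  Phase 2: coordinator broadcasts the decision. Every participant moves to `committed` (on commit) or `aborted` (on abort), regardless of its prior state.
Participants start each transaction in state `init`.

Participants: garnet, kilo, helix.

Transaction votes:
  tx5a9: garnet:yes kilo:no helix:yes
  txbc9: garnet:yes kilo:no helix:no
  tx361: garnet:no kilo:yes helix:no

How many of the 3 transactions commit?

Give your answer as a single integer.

Answer: 0

Derivation:
tx5a9: no from kilo -> abort (commits=0)
txbc9: no from kilo, helix -> abort (commits=0)
tx361: no from garnet, helix -> abort (commits=0)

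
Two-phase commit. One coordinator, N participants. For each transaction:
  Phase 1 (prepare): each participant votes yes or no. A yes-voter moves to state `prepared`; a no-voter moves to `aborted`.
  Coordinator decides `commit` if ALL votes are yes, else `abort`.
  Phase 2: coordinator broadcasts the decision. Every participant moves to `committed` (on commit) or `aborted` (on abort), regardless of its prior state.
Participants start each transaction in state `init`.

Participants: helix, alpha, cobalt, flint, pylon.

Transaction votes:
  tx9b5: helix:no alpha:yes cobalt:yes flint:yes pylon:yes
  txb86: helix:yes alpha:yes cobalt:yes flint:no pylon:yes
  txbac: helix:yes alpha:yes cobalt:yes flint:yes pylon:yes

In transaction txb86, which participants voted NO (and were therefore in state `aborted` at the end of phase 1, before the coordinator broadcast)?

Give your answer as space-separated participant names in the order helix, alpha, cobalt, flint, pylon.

Answer: flint

Derivation:
Txn txb86 phase 1: helix yes -> prepared; alpha yes -> prepared; cobalt yes -> prepared; flint no -> aborted; pylon yes -> prepared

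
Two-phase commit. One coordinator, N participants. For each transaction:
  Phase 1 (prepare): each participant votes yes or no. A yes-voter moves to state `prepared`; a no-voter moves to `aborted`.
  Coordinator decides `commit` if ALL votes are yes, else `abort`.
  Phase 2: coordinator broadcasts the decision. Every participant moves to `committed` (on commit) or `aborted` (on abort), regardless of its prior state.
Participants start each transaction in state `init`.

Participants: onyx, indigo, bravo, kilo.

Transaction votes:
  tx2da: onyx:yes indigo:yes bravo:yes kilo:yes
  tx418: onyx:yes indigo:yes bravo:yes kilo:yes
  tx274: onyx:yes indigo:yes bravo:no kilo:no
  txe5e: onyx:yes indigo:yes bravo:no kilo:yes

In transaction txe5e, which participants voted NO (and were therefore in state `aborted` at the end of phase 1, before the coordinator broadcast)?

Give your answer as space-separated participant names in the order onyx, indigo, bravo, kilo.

Txn txe5e phase 1: onyx yes -> prepared; indigo yes -> prepared; bravo no -> aborted; kilo yes -> prepared

Answer: bravo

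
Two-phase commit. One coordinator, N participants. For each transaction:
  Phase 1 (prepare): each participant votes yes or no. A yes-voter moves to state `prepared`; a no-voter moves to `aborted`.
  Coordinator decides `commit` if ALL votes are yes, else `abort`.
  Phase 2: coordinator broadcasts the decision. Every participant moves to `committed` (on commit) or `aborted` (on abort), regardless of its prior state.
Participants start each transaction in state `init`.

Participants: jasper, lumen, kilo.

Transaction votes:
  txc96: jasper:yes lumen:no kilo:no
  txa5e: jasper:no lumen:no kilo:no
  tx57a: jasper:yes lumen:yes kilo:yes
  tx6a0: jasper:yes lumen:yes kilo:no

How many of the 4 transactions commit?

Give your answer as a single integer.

txc96: no from lumen, kilo -> abort (commits=0)
txa5e: no from jasper, lumen, kilo -> abort (commits=0)
tx57a: all yes -> commit (commits=1)
tx6a0: no from kilo -> abort (commits=1)

Answer: 1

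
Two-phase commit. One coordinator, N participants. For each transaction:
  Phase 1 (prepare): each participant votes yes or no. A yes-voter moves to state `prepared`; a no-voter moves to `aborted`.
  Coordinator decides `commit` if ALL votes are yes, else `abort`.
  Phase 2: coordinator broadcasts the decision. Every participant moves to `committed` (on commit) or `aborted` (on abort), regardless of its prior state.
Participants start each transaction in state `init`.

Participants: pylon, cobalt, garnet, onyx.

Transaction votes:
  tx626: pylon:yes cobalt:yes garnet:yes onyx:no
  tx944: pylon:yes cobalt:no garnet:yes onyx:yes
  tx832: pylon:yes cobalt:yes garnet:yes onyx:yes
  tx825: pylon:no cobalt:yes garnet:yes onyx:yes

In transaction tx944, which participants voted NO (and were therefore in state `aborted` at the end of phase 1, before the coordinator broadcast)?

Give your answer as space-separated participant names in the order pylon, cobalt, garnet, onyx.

Txn tx944 phase 1: pylon yes -> prepared; cobalt no -> aborted; garnet yes -> prepared; onyx yes -> prepared

Answer: cobalt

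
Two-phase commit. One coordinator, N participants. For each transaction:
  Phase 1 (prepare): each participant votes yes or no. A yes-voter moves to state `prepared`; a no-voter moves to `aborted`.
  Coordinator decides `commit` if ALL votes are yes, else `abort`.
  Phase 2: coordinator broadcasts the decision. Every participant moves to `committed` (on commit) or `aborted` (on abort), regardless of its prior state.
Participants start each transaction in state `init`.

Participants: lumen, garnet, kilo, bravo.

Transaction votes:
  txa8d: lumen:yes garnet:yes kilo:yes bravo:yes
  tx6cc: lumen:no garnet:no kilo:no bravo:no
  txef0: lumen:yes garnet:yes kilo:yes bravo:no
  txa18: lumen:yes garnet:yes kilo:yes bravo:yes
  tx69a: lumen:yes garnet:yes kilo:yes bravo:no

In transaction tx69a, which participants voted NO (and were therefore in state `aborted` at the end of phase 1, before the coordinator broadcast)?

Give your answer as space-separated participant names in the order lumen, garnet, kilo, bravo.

Answer: bravo

Derivation:
Txn tx69a phase 1: lumen yes -> prepared; garnet yes -> prepared; kilo yes -> prepared; bravo no -> aborted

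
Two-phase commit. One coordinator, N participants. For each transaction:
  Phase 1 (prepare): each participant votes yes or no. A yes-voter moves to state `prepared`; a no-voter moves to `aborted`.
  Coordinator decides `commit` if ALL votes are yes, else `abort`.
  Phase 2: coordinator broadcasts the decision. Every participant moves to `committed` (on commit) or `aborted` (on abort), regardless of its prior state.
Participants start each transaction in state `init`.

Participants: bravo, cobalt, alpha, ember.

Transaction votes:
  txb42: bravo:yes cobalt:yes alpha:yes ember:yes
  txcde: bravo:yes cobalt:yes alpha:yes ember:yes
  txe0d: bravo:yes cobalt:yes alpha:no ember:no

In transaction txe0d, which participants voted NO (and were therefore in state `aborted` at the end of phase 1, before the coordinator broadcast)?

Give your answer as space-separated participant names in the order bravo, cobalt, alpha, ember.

Txn txe0d phase 1: bravo yes -> prepared; cobalt yes -> prepared; alpha no -> aborted; ember no -> aborted

Answer: alpha ember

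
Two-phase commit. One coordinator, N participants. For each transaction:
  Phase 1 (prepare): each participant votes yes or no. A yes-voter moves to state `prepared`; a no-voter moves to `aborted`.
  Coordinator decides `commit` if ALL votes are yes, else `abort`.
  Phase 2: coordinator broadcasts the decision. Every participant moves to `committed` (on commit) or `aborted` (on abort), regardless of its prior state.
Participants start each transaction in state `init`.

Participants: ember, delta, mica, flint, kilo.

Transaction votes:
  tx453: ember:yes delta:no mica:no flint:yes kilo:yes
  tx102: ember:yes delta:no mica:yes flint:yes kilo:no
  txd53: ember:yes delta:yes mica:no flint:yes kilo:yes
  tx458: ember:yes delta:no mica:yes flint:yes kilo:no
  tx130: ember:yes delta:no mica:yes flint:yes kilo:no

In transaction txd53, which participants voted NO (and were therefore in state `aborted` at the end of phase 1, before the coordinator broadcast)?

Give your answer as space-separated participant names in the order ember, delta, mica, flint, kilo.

Answer: mica

Derivation:
Txn txd53 phase 1: ember yes -> prepared; delta yes -> prepared; mica no -> aborted; flint yes -> prepared; kilo yes -> prepared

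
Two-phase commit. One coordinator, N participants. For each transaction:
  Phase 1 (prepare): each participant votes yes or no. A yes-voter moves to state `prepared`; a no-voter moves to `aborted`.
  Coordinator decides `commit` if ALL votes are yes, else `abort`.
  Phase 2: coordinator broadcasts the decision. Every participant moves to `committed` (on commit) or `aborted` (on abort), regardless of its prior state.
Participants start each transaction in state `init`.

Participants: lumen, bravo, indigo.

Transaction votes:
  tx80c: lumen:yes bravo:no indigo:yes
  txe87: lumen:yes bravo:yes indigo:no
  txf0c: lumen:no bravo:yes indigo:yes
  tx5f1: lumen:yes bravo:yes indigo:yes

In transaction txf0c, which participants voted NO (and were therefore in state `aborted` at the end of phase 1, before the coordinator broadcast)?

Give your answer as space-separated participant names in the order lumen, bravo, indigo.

Answer: lumen

Derivation:
Txn txf0c phase 1: lumen no -> aborted; bravo yes -> prepared; indigo yes -> prepared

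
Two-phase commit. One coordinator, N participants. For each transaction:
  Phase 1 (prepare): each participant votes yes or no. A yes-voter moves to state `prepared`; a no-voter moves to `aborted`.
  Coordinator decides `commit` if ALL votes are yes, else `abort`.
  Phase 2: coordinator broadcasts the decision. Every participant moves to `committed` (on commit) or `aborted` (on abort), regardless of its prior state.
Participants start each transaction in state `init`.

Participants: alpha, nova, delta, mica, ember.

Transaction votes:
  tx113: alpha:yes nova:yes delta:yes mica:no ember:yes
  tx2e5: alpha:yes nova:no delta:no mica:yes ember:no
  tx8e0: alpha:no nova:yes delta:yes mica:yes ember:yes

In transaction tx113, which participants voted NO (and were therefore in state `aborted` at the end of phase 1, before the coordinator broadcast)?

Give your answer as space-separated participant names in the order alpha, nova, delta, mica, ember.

Answer: mica

Derivation:
Txn tx113 phase 1: alpha yes -> prepared; nova yes -> prepared; delta yes -> prepared; mica no -> aborted; ember yes -> prepared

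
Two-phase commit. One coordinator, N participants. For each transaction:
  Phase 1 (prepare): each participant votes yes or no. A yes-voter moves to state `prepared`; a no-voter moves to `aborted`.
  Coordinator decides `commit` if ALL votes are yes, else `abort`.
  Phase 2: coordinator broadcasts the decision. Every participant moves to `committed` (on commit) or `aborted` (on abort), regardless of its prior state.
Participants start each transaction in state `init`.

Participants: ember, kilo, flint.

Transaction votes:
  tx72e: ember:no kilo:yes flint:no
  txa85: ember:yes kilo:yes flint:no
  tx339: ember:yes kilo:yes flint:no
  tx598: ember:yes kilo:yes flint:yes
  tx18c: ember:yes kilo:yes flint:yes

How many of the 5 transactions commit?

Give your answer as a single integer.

Answer: 2

Derivation:
tx72e: no from ember, flint -> abort (commits=0)
txa85: no from flint -> abort (commits=0)
tx339: no from flint -> abort (commits=0)
tx598: all yes -> commit (commits=1)
tx18c: all yes -> commit (commits=2)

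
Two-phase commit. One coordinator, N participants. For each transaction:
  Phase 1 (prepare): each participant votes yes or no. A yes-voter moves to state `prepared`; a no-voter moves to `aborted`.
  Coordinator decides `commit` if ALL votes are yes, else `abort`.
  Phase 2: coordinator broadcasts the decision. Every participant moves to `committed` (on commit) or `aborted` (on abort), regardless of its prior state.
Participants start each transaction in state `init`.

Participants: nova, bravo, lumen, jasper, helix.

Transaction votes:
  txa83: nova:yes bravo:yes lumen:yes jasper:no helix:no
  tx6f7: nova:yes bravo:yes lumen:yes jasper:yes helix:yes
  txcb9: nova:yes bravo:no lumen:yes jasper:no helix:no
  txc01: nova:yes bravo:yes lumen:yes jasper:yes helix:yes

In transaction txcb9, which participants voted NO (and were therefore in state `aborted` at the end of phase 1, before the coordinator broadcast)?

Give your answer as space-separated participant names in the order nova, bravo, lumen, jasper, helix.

Answer: bravo jasper helix

Derivation:
Txn txcb9 phase 1: nova yes -> prepared; bravo no -> aborted; lumen yes -> prepared; jasper no -> aborted; helix no -> aborted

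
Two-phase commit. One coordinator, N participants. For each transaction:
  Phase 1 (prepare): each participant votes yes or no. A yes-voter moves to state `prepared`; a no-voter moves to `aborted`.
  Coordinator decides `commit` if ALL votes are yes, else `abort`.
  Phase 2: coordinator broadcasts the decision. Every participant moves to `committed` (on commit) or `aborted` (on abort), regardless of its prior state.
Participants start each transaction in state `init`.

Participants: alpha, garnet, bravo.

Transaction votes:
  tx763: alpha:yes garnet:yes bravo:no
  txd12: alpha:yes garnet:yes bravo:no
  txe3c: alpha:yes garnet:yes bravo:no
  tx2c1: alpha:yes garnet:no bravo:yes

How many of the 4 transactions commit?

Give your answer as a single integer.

tx763: no from bravo -> abort (commits=0)
txd12: no from bravo -> abort (commits=0)
txe3c: no from bravo -> abort (commits=0)
tx2c1: no from garnet -> abort (commits=0)

Answer: 0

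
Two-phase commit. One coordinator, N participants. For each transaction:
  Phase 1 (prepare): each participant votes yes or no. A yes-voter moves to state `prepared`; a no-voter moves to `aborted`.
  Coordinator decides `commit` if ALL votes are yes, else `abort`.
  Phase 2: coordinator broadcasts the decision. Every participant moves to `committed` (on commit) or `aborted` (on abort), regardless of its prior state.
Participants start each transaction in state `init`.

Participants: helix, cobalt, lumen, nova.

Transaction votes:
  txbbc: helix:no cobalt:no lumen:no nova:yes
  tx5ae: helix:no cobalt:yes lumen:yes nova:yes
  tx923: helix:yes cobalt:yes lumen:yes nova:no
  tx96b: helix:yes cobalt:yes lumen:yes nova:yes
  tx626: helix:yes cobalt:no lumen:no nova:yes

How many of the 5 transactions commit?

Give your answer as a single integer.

txbbc: no from helix, cobalt, lumen -> abort (commits=0)
tx5ae: no from helix -> abort (commits=0)
tx923: no from nova -> abort (commits=0)
tx96b: all yes -> commit (commits=1)
tx626: no from cobalt, lumen -> abort (commits=1)

Answer: 1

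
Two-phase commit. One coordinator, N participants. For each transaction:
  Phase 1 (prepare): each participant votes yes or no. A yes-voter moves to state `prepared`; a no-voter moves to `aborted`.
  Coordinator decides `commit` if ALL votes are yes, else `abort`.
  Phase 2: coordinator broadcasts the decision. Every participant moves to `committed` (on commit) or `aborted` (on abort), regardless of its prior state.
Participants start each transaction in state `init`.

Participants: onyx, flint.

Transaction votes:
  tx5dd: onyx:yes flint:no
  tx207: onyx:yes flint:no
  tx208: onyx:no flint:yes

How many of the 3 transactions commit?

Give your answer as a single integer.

Answer: 0

Derivation:
tx5dd: no from flint -> abort (commits=0)
tx207: no from flint -> abort (commits=0)
tx208: no from onyx -> abort (commits=0)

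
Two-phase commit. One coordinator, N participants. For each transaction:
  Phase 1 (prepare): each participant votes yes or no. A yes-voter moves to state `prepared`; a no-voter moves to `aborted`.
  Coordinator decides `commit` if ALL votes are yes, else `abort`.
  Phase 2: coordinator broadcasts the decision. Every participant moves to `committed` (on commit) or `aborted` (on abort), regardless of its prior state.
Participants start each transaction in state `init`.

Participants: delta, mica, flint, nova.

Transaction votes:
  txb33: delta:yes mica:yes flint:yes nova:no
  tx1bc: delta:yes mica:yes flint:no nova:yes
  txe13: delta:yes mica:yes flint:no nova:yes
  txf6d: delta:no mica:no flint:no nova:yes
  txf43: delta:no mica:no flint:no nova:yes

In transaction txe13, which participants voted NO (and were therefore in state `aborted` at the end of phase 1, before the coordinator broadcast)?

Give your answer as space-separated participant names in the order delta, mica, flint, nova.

Answer: flint

Derivation:
Txn txe13 phase 1: delta yes -> prepared; mica yes -> prepared; flint no -> aborted; nova yes -> prepared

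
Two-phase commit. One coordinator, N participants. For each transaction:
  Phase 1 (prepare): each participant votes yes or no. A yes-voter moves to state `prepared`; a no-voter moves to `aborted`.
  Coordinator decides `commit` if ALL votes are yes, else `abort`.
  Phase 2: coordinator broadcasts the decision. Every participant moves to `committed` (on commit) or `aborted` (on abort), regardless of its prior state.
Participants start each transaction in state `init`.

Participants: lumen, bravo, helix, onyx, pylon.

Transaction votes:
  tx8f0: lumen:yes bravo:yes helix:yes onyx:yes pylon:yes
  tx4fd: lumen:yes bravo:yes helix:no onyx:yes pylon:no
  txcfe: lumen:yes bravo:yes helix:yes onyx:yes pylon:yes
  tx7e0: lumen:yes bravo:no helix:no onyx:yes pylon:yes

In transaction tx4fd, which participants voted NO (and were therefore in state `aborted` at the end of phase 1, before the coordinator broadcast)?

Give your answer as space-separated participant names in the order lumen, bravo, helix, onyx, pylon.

Answer: helix pylon

Derivation:
Txn tx4fd phase 1: lumen yes -> prepared; bravo yes -> prepared; helix no -> aborted; onyx yes -> prepared; pylon no -> aborted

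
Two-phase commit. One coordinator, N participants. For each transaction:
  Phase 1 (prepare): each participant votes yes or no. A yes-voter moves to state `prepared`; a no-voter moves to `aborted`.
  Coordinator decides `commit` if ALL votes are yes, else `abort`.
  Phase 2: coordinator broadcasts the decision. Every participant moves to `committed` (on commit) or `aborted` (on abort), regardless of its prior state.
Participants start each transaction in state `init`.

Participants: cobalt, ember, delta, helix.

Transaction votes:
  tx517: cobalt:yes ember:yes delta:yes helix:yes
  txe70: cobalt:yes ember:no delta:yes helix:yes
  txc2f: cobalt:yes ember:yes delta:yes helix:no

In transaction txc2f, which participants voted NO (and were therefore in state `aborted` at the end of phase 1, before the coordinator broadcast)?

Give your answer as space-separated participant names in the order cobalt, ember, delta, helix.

Txn txc2f phase 1: cobalt yes -> prepared; ember yes -> prepared; delta yes -> prepared; helix no -> aborted

Answer: helix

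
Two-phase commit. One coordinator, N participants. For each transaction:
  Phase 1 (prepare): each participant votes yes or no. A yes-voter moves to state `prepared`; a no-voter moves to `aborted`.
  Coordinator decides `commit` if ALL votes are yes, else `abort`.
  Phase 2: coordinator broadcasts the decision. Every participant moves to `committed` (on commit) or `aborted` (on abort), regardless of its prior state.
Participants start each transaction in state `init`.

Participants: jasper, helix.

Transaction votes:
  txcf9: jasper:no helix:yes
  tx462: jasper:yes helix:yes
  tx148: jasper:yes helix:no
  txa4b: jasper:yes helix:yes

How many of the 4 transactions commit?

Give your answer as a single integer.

Answer: 2

Derivation:
txcf9: no from jasper -> abort (commits=0)
tx462: all yes -> commit (commits=1)
tx148: no from helix -> abort (commits=1)
txa4b: all yes -> commit (commits=2)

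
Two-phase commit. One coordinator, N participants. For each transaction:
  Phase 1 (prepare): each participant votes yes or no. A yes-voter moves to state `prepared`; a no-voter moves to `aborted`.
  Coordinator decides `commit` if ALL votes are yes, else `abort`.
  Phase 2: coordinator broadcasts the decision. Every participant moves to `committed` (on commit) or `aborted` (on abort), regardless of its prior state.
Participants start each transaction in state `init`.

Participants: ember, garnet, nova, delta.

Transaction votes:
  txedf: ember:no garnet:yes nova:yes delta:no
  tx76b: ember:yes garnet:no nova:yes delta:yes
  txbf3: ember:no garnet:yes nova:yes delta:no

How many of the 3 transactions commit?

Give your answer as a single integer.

Answer: 0

Derivation:
txedf: no from ember, delta -> abort (commits=0)
tx76b: no from garnet -> abort (commits=0)
txbf3: no from ember, delta -> abort (commits=0)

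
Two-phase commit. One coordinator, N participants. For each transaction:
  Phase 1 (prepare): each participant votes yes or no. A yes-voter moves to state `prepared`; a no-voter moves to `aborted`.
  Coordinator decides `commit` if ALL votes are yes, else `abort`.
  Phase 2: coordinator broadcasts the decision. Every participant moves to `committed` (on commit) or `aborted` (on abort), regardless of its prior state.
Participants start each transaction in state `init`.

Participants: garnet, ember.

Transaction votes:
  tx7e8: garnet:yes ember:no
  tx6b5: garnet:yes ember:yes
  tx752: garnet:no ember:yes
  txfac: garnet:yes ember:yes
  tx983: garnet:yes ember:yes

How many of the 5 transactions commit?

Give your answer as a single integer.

tx7e8: no from ember -> abort (commits=0)
tx6b5: all yes -> commit (commits=1)
tx752: no from garnet -> abort (commits=1)
txfac: all yes -> commit (commits=2)
tx983: all yes -> commit (commits=3)

Answer: 3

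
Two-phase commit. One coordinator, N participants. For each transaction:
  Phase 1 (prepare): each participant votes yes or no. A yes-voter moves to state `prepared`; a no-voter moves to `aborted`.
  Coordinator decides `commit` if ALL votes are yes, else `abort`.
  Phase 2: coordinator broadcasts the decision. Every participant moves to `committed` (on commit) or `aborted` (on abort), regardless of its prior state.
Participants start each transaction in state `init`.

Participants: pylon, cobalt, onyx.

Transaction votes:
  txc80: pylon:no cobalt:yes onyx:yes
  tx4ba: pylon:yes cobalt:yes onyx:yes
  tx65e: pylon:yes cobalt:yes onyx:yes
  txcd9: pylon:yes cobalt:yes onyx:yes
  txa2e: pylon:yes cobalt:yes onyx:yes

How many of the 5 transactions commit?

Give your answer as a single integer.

Answer: 4

Derivation:
txc80: no from pylon -> abort (commits=0)
tx4ba: all yes -> commit (commits=1)
tx65e: all yes -> commit (commits=2)
txcd9: all yes -> commit (commits=3)
txa2e: all yes -> commit (commits=4)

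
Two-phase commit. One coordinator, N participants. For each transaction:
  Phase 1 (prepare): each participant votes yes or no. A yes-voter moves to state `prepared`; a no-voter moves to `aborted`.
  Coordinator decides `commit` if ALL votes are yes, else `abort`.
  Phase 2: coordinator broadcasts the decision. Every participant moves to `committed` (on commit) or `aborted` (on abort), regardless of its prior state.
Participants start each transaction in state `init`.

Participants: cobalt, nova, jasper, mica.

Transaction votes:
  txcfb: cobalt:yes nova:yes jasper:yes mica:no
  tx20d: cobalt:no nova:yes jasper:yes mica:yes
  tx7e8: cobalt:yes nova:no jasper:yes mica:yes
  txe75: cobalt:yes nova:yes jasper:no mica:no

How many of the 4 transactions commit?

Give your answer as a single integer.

txcfb: no from mica -> abort (commits=0)
tx20d: no from cobalt -> abort (commits=0)
tx7e8: no from nova -> abort (commits=0)
txe75: no from jasper, mica -> abort (commits=0)

Answer: 0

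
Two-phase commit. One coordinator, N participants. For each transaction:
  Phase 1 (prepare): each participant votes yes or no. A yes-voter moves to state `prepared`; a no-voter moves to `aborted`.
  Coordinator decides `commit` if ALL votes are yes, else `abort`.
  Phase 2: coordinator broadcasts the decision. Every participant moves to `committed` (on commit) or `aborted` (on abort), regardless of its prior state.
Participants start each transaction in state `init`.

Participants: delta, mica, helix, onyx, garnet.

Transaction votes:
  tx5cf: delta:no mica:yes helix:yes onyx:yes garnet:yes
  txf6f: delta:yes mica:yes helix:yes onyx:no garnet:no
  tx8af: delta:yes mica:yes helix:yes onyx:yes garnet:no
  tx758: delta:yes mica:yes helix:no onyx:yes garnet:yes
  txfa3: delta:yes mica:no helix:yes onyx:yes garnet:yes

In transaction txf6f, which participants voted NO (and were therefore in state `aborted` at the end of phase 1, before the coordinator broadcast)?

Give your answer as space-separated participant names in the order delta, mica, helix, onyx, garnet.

Txn txf6f phase 1: delta yes -> prepared; mica yes -> prepared; helix yes -> prepared; onyx no -> aborted; garnet no -> aborted

Answer: onyx garnet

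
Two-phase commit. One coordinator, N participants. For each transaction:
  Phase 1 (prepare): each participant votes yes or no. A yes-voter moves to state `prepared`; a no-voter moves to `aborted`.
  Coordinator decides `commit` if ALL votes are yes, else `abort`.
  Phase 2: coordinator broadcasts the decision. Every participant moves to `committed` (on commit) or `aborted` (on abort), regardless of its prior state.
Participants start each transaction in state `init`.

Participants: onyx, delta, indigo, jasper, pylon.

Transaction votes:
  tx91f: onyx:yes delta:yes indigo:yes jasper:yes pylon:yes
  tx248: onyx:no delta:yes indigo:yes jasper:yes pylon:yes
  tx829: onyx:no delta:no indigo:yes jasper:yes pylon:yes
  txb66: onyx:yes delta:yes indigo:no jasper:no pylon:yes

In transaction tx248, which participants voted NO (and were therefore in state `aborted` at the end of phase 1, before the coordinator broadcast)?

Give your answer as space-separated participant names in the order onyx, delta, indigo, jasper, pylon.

Answer: onyx

Derivation:
Txn tx248 phase 1: onyx no -> aborted; delta yes -> prepared; indigo yes -> prepared; jasper yes -> prepared; pylon yes -> prepared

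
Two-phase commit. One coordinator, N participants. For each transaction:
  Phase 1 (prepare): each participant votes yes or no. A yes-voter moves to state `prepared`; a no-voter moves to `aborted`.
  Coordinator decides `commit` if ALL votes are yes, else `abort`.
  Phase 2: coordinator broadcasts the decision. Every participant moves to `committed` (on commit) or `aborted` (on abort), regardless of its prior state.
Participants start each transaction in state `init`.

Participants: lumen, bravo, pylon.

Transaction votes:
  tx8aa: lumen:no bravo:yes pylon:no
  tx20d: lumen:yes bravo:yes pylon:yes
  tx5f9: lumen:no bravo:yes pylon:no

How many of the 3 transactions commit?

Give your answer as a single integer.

tx8aa: no from lumen, pylon -> abort (commits=0)
tx20d: all yes -> commit (commits=1)
tx5f9: no from lumen, pylon -> abort (commits=1)

Answer: 1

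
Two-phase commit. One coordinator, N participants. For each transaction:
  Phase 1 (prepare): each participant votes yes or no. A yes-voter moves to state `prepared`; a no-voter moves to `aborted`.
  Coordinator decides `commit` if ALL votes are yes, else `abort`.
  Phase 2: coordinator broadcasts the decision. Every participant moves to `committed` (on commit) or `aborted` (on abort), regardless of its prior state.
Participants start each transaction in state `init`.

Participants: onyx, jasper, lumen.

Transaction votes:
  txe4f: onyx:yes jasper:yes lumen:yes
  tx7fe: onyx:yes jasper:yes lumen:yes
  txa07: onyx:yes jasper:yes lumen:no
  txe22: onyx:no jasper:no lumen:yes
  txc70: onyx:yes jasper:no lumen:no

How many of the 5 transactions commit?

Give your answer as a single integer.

txe4f: all yes -> commit (commits=1)
tx7fe: all yes -> commit (commits=2)
txa07: no from lumen -> abort (commits=2)
txe22: no from onyx, jasper -> abort (commits=2)
txc70: no from jasper, lumen -> abort (commits=2)

Answer: 2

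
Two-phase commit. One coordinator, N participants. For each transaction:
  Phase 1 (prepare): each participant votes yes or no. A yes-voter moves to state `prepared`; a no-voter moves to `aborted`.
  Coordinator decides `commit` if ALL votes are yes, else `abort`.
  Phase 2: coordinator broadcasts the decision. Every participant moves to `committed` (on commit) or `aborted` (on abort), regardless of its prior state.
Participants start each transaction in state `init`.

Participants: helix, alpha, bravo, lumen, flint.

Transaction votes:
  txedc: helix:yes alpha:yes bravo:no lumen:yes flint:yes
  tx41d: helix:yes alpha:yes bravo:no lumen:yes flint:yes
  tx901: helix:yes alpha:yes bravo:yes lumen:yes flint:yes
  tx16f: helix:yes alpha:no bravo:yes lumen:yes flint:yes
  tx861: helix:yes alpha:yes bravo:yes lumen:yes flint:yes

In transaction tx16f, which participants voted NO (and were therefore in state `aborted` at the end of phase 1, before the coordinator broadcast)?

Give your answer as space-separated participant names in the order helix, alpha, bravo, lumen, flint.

Answer: alpha

Derivation:
Txn tx16f phase 1: helix yes -> prepared; alpha no -> aborted; bravo yes -> prepared; lumen yes -> prepared; flint yes -> prepared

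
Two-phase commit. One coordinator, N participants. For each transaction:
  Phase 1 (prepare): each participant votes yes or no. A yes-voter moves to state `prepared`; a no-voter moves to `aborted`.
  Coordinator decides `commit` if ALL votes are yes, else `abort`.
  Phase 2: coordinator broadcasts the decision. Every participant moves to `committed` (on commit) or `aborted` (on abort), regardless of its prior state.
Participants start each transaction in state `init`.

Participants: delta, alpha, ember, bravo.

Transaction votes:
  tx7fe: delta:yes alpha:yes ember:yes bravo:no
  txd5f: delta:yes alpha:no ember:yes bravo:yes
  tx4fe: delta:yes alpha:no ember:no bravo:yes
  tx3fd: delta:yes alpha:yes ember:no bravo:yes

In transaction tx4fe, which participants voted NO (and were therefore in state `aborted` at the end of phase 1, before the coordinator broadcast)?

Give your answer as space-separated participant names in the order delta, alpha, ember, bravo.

Txn tx4fe phase 1: delta yes -> prepared; alpha no -> aborted; ember no -> aborted; bravo yes -> prepared

Answer: alpha ember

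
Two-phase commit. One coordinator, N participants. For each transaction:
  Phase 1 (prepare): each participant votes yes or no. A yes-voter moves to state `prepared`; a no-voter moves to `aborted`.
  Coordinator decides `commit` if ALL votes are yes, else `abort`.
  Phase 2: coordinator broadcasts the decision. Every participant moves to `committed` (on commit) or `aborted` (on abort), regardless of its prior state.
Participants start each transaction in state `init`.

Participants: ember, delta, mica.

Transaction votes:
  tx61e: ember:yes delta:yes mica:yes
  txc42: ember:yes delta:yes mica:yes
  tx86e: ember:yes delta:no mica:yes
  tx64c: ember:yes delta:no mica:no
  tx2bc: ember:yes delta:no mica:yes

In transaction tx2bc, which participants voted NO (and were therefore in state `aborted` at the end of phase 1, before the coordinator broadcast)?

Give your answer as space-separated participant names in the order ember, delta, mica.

Txn tx2bc phase 1: ember yes -> prepared; delta no -> aborted; mica yes -> prepared

Answer: delta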